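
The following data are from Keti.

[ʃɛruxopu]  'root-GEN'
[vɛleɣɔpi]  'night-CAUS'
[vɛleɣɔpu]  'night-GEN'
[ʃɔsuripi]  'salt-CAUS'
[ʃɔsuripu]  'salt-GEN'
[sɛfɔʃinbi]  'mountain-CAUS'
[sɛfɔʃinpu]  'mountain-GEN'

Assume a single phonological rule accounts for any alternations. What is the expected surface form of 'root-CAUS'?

The CAUS morpheme has two allomorphs, [-bi] and [-pi].
The GEN suffix, which begins with [p], is invariant after every stem; so [p] is not altered by any rule here.
The CAUS suffix is therefore /-bi/ underlyingly, with post-vocalic devoicing: voiced stops become voiceless after a vowel.
After 'root', which ends in a vowel, the suffix surfaces as [-pi], giving [ʃɛruxopi].

[ʃɛruxopi]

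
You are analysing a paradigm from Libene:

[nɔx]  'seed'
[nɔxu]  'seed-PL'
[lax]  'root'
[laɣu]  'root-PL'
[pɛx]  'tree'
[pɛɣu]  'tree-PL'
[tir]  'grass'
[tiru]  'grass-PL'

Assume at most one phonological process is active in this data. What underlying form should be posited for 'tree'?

/pɛɣ/

The root 'tree' surfaces as [pɛx] and [pɛɣu], with a stem-final [x] ~ [ɣ] alternation.
The stem 'seed' ([nɔx], [nɔxu]) shows [x] unchanged in both environments, so [x] cannot be basic with [ɣ] derived before the PL suffix.
Therefore /ɣ/ is basic and [x] is derived by word-final obstruent devoicing (voiced obstruents become voiceless word-finally).
So 'tree' = /pɛɣ/.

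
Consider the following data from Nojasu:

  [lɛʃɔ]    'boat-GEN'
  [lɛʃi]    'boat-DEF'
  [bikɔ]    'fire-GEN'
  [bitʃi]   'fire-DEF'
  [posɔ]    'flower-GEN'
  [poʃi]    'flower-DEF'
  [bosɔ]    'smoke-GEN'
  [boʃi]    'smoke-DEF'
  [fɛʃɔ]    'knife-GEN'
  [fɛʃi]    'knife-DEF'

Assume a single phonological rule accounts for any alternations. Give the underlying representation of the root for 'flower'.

/pos/

The root 'flower' surfaces as [posɔ] and [poʃi], with a stem-final [s] ~ [ʃ] alternation.
If /ʃ/ were underlying and a rule turned it into [s] before the GEN suffix, 'knife' would also alternate; but it has [ʃ] in both [fɛʃɔ] and [fɛʃi].
So /s/ is underlying, and a rule of palatalization before a front vowel — /k/ and /s/ become palato-alveolar [tʃ] and [ʃ] before a front vowel — gives [ʃ].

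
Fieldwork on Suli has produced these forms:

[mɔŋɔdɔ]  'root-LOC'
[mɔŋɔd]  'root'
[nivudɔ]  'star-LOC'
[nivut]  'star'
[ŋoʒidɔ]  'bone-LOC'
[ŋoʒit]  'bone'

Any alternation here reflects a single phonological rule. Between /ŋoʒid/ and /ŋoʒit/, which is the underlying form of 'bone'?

In [ŋoʒidɔ] and [ŋoʒit] the final segment of 'bone' alternates: [d] ~ [t].
Compare 'root', with invariant [d] in [mɔŋɔdɔ] and [mɔŋɔd]: an analysis with underlying /d/ and a rule producing [t] in isolation would wrongly predict alternation here too.
Therefore /t/ is basic and [d] is derived by intervocalic voicing (voiceless stops become voiced between vowels).

/ŋoʒit/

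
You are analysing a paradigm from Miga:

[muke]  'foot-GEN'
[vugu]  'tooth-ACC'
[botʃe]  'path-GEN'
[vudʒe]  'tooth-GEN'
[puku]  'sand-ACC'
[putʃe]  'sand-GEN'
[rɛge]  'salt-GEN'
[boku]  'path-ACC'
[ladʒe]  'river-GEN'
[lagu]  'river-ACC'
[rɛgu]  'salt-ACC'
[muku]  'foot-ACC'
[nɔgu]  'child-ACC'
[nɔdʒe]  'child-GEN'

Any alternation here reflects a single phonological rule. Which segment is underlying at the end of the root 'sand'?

'sand' shows [k] ~ [tʃ] at the end of the stem ([puku] vs [putʃe]).
But 'foot' keeps [k] in both environments ([muku], [muke]), so there is no rule changing /k/ to [tʃ] before the GEN suffix.
Therefore /tʃ/ is basic and [k] is derived by depalatalization (palato-alveolar /tʃ/ and /dʒ/ become [k] and [g] when no front vowel follows).

/tʃ/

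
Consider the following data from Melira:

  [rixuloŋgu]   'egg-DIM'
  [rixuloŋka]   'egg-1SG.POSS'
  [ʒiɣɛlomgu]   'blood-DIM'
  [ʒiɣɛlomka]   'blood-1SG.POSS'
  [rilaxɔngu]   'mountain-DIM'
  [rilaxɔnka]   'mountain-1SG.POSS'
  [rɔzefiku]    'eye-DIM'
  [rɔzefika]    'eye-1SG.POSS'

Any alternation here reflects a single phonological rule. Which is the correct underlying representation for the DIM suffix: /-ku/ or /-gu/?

/-gu/

The DIM morpheme has two allomorphs, [-gu] and [-ku].
The 1SG.POSS suffix, which begins with [k], is invariant after every stem; so [k] is not altered by any rule here.
So the underlying form is /-gu/, and voiced stops become voiceless after a vowel.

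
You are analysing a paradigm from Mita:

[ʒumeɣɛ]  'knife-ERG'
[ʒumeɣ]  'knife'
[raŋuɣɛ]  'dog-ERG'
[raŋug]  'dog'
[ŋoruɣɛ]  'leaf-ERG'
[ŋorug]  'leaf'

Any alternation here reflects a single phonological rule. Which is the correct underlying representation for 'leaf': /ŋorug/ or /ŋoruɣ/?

/ŋorug/

'leaf' shows [ɣ] ~ [g] at the end of the stem ([ŋoruɣɛ] vs [ŋorug]).
Compare 'knife', with invariant [ɣ] in [ʒumeɣɛ] and [ʒumeɣ]: an analysis with underlying /ɣ/ and a rule producing [g] in isolation would wrongly predict alternation here too.
So /g/ is underlying, and a rule of intervocalic spirantization — voiced stops become fricatives between vowels — gives [ɣ].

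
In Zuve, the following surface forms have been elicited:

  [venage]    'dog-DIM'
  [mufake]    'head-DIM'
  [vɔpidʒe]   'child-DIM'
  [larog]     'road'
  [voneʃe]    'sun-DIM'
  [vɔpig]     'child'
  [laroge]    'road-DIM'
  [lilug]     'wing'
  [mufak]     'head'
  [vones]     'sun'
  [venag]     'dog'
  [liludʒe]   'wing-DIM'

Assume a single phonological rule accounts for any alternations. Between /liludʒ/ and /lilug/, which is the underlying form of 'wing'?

/liludʒ/

The stem for 'wing' ends in [dʒ] in [liludʒe] but [g] in [lilug].
But 'dog' keeps [g] in both environments ([venage], [venag]), so there is no rule changing /g/ to [dʒ] before the DIM suffix.
So /dʒ/ is underlying, and a rule of depalatalization — palato-alveolar /dʒ/ and /ʃ/ become [g] and [s] when no front vowel follows — gives [g].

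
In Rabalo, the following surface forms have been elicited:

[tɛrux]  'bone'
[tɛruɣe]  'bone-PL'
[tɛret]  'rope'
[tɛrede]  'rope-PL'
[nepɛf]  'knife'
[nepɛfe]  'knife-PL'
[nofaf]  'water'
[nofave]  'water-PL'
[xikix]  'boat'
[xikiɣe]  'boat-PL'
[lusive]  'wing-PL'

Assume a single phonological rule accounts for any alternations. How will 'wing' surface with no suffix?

[lusif]

The root 'water' surfaces as [nofaf] and [nofave], with a stem-final [f] ~ [v] alternation.
If /f/ were underlying and a rule turned it into [v] before the PL suffix, 'knife' would also alternate; but it has [f] in both [nepɛf] and [nepɛfe].
The alternation reflects word-final obstruent devoicing: voiced obstruents become voiceless word-finally. /v/ is underlying.
The one attested form of 'wing', [lusive], shows underlying /lusiv/. Applying the same rule word-finally gives [lusif].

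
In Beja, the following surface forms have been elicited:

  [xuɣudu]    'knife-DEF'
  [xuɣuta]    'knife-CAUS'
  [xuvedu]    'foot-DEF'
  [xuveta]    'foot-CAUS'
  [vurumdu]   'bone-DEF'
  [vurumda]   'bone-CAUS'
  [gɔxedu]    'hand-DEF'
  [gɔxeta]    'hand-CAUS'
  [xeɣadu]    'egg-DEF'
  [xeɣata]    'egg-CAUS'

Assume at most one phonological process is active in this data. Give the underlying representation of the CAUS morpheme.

/-ta/

The CAUS suffix surfaces as [-da] and [-ta], depending on the final segment of the stem.
By contrast the DEF suffix keeps its initial [d] throughout — that segment must be underlying.
So the underlying form is /-ta/, and voiceless stops become voiced after a nasal.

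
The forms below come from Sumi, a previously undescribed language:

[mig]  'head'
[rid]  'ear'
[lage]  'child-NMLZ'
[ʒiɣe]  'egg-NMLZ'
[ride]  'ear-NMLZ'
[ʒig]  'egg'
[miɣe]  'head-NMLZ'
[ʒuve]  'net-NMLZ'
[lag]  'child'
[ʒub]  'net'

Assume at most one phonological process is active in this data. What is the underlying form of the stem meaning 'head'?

/miɣ/

'head' shows [ɣ] ~ [g] at the end of the stem ([miɣe] vs [mig]).
The stem 'child' ([lage], [lag]) shows [g] unchanged in both environments, so [g] cannot be basic with [ɣ] derived before the NMLZ suffix.
So /ɣ/ is underlying, and a rule of word-final hardening — voiced fricatives become stops word-finally — gives [g].
The underlying form of 'head' is therefore /miɣ/.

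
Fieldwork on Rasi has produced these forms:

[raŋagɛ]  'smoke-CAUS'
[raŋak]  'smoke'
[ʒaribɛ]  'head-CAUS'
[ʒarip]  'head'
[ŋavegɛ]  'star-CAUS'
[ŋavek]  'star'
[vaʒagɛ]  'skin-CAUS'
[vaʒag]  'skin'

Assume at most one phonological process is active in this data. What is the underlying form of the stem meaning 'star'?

/ŋavek/

The root 'star' surfaces as [ŋavegɛ] and [ŋavek], with a stem-final [g] ~ [k] alternation.
But 'skin' keeps [g] in both environments ([vaʒagɛ], [vaʒag]), so there is no rule changing /g/ to [k] in isolation.
The underlying segment must be /k/; voiceless stops become voiced between vowels, yielding [g] there.
Hence 'star' is /ŋavek/ underlyingly.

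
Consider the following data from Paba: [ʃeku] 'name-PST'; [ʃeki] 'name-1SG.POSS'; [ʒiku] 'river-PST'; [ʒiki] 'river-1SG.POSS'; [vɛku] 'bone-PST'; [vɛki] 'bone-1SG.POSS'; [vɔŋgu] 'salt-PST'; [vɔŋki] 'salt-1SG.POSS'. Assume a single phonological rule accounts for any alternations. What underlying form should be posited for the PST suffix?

/-gu/

The PST suffix surfaces as [-gu] and [-ku], depending on the final segment of the stem.
The 1SG.POSS suffix, which begins with [k], is invariant after every stem; so [k] is not altered by any rule here.
So the underlying form is /-gu/, and voiced stops become voiceless after a vowel.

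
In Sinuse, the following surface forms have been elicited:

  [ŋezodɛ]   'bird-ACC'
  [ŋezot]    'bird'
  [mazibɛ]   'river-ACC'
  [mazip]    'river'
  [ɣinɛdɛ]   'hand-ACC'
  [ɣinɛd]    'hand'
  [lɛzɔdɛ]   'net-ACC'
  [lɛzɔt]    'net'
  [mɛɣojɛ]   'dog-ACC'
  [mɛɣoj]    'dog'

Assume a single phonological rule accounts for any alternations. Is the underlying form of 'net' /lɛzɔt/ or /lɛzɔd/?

/lɛzɔt/

In [lɛzɔdɛ] and [lɛzɔt] the final segment of 'net' alternates: [d] ~ [t].
The stem 'hand' ([ɣinɛdɛ], [ɣinɛd]) shows [d] unchanged in both environments, so [d] cannot be basic with [t] derived in isolation.
So /t/ is underlying, and a rule of intervocalic voicing — voiceless stops become voiced between vowels — gives [d].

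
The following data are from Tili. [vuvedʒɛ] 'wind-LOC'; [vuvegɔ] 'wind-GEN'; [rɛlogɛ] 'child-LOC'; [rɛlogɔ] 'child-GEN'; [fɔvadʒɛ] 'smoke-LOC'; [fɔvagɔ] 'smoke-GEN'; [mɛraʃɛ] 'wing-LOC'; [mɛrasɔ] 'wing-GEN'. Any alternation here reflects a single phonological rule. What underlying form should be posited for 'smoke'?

/fɔvadʒ/

In [fɔvadʒɛ] and [fɔvagɔ] the final segment of 'smoke' alternates: [dʒ] ~ [g].
But 'child' keeps [g] in both environments ([rɛlogɛ], [rɛlogɔ]), so there is no rule changing /g/ to [dʒ] before the LOC suffix.
The underlying segment must be /dʒ/; palato-alveolar /dʒ/ and /ʃ/ become [g] and [s] when no front vowel follows, yielding [g] there.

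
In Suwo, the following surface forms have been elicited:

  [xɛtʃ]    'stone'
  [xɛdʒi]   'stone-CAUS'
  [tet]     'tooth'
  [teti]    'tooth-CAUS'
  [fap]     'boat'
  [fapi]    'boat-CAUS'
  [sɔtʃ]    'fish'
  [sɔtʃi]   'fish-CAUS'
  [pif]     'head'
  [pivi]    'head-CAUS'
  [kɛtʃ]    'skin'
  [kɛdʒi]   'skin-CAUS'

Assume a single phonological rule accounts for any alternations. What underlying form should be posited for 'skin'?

/kɛdʒ/

The stem for 'skin' ends in [tʃ] in [kɛtʃ] but [dʒ] in [kɛdʒi].
If /tʃ/ were underlying and a rule turned it into [dʒ] before the CAUS suffix, 'fish' would also alternate; but it has [tʃ] in both [sɔtʃ] and [sɔtʃi].
The underlying segment must be /dʒ/; voiced obstruents become voiceless word-finally, yielding [tʃ] there.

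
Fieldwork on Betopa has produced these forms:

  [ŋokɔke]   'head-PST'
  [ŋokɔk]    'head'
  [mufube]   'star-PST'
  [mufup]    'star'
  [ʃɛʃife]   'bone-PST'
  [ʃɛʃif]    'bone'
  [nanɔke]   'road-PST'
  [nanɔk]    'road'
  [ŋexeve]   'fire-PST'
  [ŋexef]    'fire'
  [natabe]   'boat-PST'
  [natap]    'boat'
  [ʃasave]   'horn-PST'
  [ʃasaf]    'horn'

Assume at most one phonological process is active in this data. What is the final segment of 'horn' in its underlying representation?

/v/

The stem for 'horn' ends in [v] in [ʃasave] but [f] in [ʃasaf].
If /f/ were underlying and a rule turned it into [v] before the PST suffix, 'bone' would also alternate; but it has [f] in both [ʃɛʃife] and [ʃɛʃif].
So /v/ is underlying, and a rule of word-final obstruent devoicing — voiced obstruents become voiceless word-finally — gives [f].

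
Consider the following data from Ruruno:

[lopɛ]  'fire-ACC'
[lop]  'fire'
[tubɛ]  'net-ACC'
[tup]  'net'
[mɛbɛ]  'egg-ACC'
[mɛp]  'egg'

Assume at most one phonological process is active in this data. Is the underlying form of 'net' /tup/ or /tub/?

The root 'net' surfaces as [tubɛ] and [tup], with a stem-final [b] ~ [p] alternation.
Compare 'fire', with invariant [p] in [lopɛ] and [lop]: an analysis with underlying /p/ and a rule producing [b] before the ACC suffix would wrongly predict alternation here too.
So /b/ is underlying, and a rule of word-final obstruent devoicing — voiced obstruents become voiceless word-finally — gives [p].

/tub/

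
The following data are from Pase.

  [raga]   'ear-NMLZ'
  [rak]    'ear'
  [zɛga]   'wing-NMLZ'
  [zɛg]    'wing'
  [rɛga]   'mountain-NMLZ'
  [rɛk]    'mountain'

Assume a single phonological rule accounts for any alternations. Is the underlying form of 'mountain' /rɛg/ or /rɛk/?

/rɛk/

In [rɛga] and [rɛk] the final segment of 'mountain' alternates: [g] ~ [k].
If /g/ were underlying and a rule turned it into [k] in isolation, 'wing' would also alternate; but it has [g] in both [zɛga] and [zɛg].
The alternation reflects intervocalic voicing: voiceless stops become voiced between vowels. /k/ is underlying.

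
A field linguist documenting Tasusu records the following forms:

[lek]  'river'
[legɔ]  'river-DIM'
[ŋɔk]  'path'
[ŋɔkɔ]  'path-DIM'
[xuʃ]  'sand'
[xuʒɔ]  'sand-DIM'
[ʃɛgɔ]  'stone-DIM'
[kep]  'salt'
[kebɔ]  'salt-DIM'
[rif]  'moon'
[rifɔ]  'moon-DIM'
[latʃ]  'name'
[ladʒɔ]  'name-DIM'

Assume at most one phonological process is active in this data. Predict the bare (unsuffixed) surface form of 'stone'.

[ʃɛk]

The root 'river' surfaces as [lek] and [legɔ], with a stem-final [k] ~ [g] alternation.
But 'path' keeps [k] in both environments ([ŋɔk], [ŋɔkɔ]), so there is no rule changing /k/ to [g] before the DIM suffix.
So /g/ is underlying, and a rule of word-final obstruent devoicing — voiced obstruents become voiceless word-finally — gives [k].
From [ʃɛgɔ] the stem 'stone' is /ʃɛg/; word-finally this yields [ʃɛk].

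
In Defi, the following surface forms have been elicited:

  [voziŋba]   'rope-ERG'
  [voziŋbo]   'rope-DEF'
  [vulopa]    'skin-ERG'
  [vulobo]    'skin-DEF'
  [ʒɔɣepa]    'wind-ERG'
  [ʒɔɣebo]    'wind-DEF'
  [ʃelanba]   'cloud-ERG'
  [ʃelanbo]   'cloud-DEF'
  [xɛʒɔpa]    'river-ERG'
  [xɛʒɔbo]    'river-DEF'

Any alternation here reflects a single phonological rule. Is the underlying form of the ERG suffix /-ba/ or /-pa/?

The ERG suffix surfaces as [-ba] and [-pa], depending on the final segment of the stem.
By contrast the DEF suffix keeps its initial [b] throughout — that segment must be underlying.
The ERG suffix is therefore /-pa/ underlyingly, with post-nasal voicing: voiceless stops become voiced after a nasal.

/-pa/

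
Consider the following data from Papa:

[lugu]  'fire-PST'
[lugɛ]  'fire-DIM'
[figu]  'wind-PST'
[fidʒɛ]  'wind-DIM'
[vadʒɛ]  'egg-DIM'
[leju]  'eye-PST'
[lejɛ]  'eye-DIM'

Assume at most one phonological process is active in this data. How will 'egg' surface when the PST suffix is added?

[vagu]

'wind' shows [g] ~ [dʒ] at the end of the stem ([figu] vs [fidʒɛ]).
The stem 'fire' ([lugu], [lugɛ]) shows [g] unchanged in both environments, so [g] cannot be basic with [dʒ] derived before the DIM suffix.
The alternation reflects depalatalization: palato-alveolar /dʒ/ becomes [g] when no front vowel follows. /dʒ/ is underlying.
The one attested form of 'egg', [vadʒɛ], shows underlying /vadʒ/. Applying the same rule when no front vowel follows gives [vagu].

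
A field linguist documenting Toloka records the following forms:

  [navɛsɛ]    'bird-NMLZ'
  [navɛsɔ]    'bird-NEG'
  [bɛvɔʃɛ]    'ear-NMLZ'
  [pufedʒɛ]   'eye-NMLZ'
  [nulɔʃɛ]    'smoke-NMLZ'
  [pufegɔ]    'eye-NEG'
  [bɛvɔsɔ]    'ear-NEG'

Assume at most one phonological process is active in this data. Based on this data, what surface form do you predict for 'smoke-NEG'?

[nulɔsɔ]

'ear' shows [ʃ] ~ [s] at the end of the stem ([bɛvɔʃɛ] vs [bɛvɔsɔ]).
The stem 'bird' ([navɛsɛ], [navɛsɔ]) shows [s] unchanged in both environments, so [s] cannot be basic with [ʃ] derived before the NMLZ suffix.
So /ʃ/ is underlying, and a rule of depalatalization — palato-alveolar /dʒ/ and /ʃ/ become [g] and [s] when no front vowel follows — gives [s].
From [nulɔʃɛ] the stem 'smoke' is /nulɔʃ/; when no front vowel follows this yields [nulɔsɔ].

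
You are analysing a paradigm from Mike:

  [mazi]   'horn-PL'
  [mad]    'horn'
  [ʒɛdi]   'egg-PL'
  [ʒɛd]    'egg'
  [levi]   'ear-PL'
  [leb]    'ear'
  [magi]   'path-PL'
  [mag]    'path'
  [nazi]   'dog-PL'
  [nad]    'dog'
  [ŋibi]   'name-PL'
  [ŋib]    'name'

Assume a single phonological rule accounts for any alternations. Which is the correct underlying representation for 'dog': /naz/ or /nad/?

'dog' shows [z] ~ [d] at the end of the stem ([nazi] vs [nad]).
But 'egg' keeps [d] in both environments ([ʒɛdi], [ʒɛd]), so there is no rule changing /d/ to [z] before the PL suffix.
The underlying segment must be /z/; voiced fricatives become stops word-finally, yielding [d] there.

/naz/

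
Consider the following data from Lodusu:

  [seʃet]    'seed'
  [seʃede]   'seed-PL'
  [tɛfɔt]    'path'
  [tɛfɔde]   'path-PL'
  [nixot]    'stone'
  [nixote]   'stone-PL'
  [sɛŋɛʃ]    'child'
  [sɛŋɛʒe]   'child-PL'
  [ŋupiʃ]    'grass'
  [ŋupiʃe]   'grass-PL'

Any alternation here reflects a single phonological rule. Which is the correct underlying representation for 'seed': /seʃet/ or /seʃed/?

'seed' shows [t] ~ [d] at the end of the stem ([seʃet] vs [seʃede]).
But 'stone' keeps [t] in both environments ([nixot], [nixote]), so there is no rule changing /t/ to [d] before the PL suffix.
So /d/ is underlying, and a rule of word-final obstruent devoicing — voiced obstruents become voiceless word-finally — gives [t].

/seʃed/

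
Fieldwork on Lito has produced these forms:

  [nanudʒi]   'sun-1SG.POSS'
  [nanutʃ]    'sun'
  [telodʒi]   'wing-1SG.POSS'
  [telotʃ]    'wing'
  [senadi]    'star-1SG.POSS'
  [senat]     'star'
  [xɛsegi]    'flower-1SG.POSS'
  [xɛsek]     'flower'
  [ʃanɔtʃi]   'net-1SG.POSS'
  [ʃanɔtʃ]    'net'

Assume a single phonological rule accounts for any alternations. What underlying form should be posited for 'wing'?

/telodʒ/

In [telodʒi] and [telotʃ] the final segment of 'wing' alternates: [dʒ] ~ [tʃ].
The stem 'net' ([ʃanɔtʃi], [ʃanɔtʃ]) shows [tʃ] unchanged in both environments, so [tʃ] cannot be basic with [dʒ] derived before the 1SG.POSS suffix.
The alternation reflects word-final obstruent devoicing: voiced obstruents become voiceless word-finally. /dʒ/ is underlying.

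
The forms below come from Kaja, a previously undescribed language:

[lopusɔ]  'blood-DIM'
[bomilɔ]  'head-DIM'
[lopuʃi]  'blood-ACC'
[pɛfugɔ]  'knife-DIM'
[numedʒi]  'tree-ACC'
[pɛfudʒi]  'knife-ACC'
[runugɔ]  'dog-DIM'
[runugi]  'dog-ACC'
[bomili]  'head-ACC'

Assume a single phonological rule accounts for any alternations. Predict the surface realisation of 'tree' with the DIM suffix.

The stem for 'knife' ends in [g] in [pɛfugɔ] but [dʒ] in [pɛfudʒi].
Compare 'dog', with invariant [g] in [runugɔ] and [runugi]: an analysis with underlying /g/ and a rule producing [dʒ] before the ACC suffix would wrongly predict alternation here too.
So /dʒ/ is underlying, and a rule of depalatalization — palato-alveolar /dʒ/ and /ʃ/ become [g] and [s] when no front vowel follows — gives [g].
The one attested form of 'tree', [numedʒi], shows underlying /numedʒ/. Applying the same rule when no front vowel follows gives [numegɔ].

[numegɔ]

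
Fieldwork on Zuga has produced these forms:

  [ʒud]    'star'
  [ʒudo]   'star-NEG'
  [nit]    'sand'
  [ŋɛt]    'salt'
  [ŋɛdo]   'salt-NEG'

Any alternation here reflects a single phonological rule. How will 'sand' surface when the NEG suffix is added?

[nido]

'salt' shows [t] ~ [d] at the end of the stem ([ŋɛt] vs [ŋɛdo]).
The stem 'star' ([ʒud], [ʒudo]) shows [d] unchanged in both environments, so [d] cannot be basic with [t] derived in isolation.
The underlying segment must be /t/; voiceless stops become voiced between vowels, yielding [d] there.
The one attested form of 'sand', [nit], shows underlying /nit/. Applying the same rule between vowels gives [nido].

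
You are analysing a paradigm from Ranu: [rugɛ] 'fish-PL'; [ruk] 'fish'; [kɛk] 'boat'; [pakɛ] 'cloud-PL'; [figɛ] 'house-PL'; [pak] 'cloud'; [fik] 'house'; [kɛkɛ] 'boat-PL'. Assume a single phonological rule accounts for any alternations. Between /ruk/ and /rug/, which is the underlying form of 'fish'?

The root 'fish' surfaces as [ruk] and [rugɛ], with a stem-final [k] ~ [g] alternation.
But 'cloud' keeps [k] in both environments ([pak], [pakɛ]), so there is no rule changing /k/ to [g] before the PL suffix.
The underlying segment must be /g/; voiced obstruents become voiceless word-finally, yielding [k] there.

/rug/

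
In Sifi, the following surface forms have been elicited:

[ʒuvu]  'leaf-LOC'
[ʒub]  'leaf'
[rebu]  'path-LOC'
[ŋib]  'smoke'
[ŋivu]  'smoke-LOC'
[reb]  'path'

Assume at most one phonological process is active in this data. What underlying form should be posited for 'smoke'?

'smoke' shows [b] ~ [v] at the end of the stem ([ŋib] vs [ŋivu]).
If /b/ were underlying and a rule turned it into [v] before the LOC suffix, 'path' would also alternate; but it has [b] in both [reb] and [rebu].
So /v/ is underlying, and a rule of word-final hardening — voiced fricatives become stops word-finally — gives [b].

/ŋiv/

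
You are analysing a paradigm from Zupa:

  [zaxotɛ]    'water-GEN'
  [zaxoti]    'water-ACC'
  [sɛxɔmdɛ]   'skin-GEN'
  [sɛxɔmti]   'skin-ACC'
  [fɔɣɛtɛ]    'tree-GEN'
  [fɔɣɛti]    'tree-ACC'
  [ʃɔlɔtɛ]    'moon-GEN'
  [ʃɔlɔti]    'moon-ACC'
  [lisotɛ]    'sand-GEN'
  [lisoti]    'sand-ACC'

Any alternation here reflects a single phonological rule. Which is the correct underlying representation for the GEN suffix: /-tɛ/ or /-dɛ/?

The GEN suffix surfaces as [-dɛ] and [-tɛ], depending on the final segment of the stem.
The ACC suffix, which begins with [t], is invariant after every stem; so [t] is not altered by any rule here.
So the underlying form is /-dɛ/, and voiced stops become voiceless after a vowel.

/-dɛ/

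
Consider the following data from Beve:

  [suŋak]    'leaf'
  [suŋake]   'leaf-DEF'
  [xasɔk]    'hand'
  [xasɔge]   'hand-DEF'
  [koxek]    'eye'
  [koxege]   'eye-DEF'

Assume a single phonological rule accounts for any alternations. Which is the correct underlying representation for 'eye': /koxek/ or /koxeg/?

/koxeg/

The stem for 'eye' ends in [k] in [koxek] but [g] in [koxege].
The stem 'leaf' ([suŋak], [suŋake]) shows [k] unchanged in both environments, so [k] cannot be basic with [g] derived before the DEF suffix.
The alternation reflects word-final obstruent devoicing: voiced obstruents become voiceless word-finally. /g/ is underlying.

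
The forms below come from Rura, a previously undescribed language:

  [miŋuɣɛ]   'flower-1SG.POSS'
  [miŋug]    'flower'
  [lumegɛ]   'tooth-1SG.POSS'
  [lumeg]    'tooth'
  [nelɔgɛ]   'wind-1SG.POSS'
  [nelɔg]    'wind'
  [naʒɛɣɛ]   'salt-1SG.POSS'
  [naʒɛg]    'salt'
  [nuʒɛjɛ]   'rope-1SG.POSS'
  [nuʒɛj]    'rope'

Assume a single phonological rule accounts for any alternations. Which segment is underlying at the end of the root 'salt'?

/ɣ/

'salt' shows [ɣ] ~ [g] at the end of the stem ([naʒɛɣɛ] vs [naʒɛg]).
But 'wind' keeps [g] in both environments ([nelɔgɛ], [nelɔg]), so there is no rule changing /g/ to [ɣ] before the 1SG.POSS suffix.
The underlying segment must be /ɣ/; voiced fricatives become stops word-finally, yielding [g] there.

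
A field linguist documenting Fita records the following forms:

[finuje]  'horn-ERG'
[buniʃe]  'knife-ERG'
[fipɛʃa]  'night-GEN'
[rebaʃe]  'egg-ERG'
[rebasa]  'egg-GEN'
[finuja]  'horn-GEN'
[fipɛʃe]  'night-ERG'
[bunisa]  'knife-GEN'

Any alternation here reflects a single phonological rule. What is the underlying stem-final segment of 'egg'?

The stem for 'egg' ends in [ʃ] in [rebaʃe] but [s] in [rebasa].
The stem 'night' ([fipɛʃe], [fipɛʃa]) shows [ʃ] unchanged in both environments, so [ʃ] cannot be basic with [s] derived before the GEN suffix.
Therefore /s/ is basic and [ʃ] is derived by palatalization before a front vowel (/s/ becomes palato-alveolar [ʃ] before a front vowel).

/s/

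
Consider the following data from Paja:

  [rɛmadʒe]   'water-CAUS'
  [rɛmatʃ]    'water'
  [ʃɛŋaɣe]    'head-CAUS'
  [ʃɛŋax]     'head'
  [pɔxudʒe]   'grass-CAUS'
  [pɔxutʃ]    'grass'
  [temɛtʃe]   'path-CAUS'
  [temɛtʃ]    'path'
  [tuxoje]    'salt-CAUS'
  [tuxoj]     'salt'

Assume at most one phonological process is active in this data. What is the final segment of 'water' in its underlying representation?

/dʒ/

'water' shows [dʒ] ~ [tʃ] at the end of the stem ([rɛmadʒe] vs [rɛmatʃ]).
But 'path' keeps [tʃ] in both environments ([temɛtʃe], [temɛtʃ]), so there is no rule changing /tʃ/ to [dʒ] before the CAUS suffix.
The alternation reflects word-final obstruent devoicing: voiced obstruents become voiceless word-finally. /dʒ/ is underlying.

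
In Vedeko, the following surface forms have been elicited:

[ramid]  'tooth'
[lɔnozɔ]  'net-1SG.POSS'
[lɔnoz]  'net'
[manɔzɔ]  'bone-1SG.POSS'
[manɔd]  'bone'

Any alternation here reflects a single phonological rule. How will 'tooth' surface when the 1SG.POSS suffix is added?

[ramizɔ]

The root 'bone' surfaces as [manɔzɔ] and [manɔd], with a stem-final [z] ~ [d] alternation.
Compare 'net', with invariant [z] in [lɔnozɔ] and [lɔnoz]: an analysis with underlying /z/ and a rule producing [d] in isolation would wrongly predict alternation here too.
So /d/ is underlying, and a rule of intervocalic spirantization — voiced stops become fricatives between vowels — gives [z].
The one attested form of 'tooth', [ramid], shows underlying /ramid/. Applying the same rule between vowels gives [ramizɔ].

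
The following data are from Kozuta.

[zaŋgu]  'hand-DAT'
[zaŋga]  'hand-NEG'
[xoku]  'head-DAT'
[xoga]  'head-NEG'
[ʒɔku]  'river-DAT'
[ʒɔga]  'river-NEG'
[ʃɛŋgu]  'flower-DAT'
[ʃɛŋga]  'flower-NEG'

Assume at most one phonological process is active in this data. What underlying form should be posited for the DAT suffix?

The DAT suffix surfaces as [-gu] and [-ku], depending on the final segment of the stem.
By contrast the NEG suffix keeps its initial [g] throughout — that segment must be underlying.
So the underlying form is /-ku/, and voiceless stops become voiced after a nasal.

/-ku/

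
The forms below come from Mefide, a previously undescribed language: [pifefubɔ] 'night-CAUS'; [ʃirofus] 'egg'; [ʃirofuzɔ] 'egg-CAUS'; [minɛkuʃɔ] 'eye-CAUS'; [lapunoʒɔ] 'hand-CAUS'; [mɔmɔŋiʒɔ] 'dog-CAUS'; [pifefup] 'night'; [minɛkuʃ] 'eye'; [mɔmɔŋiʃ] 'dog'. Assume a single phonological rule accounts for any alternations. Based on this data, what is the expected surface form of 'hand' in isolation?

The root 'dog' surfaces as [mɔmɔŋiʒɔ] and [mɔmɔŋiʃ], with a stem-final [ʒ] ~ [ʃ] alternation.
The stem 'eye' ([minɛkuʃɔ], [minɛkuʃ]) shows [ʃ] unchanged in both environments, so [ʃ] cannot be basic with [ʒ] derived before the CAUS suffix.
So /ʒ/ is underlying, and a rule of word-final obstruent devoicing — voiced obstruents become voiceless word-finally — gives [ʃ].
The one attested form of 'hand', [lapunoʒɔ], shows underlying /lapunoʒ/. Applying the same rule word-finally gives [lapunoʃ].

[lapunoʃ]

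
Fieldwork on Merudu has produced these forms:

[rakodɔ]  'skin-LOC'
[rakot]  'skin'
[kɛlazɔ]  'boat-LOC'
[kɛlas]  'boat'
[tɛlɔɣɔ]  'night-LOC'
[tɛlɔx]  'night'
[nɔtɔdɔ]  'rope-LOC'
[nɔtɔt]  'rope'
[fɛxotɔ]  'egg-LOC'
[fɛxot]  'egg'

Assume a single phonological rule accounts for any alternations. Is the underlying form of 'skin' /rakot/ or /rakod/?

The stem for 'skin' ends in [d] in [rakodɔ] but [t] in [rakot].
But 'egg' keeps [t] in both environments ([fɛxotɔ], [fɛxot]), so there is no rule changing /t/ to [d] before the LOC suffix.
The underlying segment must be /d/; voiced obstruents become voiceless word-finally, yielding [t] there.

/rakod/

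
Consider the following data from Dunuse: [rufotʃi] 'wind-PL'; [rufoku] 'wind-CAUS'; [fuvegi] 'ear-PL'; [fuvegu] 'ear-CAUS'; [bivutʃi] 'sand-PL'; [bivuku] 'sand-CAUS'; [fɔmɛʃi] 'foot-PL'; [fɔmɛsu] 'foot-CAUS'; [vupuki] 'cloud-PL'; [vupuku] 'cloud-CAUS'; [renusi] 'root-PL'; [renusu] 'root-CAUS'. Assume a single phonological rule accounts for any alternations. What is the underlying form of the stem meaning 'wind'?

In [rufotʃi] and [rufoku] the final segment of 'wind' alternates: [tʃ] ~ [k].
Compare 'cloud', with invariant [k] in [vupuki] and [vupuku]: an analysis with underlying /k/ and a rule producing [tʃ] before the PL suffix would wrongly predict alternation here too.
The underlying segment must be /tʃ/; palato-alveolar /tʃ/ and /ʃ/ become [k] and [s] when no front vowel follows, yielding [k] there.
Hence 'wind' is /rufotʃ/ underlyingly.

/rufotʃ/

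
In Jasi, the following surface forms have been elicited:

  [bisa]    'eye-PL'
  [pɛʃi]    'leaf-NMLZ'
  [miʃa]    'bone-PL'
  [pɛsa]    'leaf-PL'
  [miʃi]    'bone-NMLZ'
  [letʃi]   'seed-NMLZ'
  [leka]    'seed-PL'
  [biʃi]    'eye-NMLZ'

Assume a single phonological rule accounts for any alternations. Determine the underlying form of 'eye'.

'eye' shows [s] ~ [ʃ] at the end of the stem ([bisa] vs [biʃi]).
The stem 'bone' ([miʃa], [miʃi]) shows [ʃ] unchanged in both environments, so [ʃ] cannot be basic with [s] derived before the PL suffix.
The alternation reflects palatalization before a front vowel: /k/ and /s/ become palato-alveolar [tʃ] and [ʃ] before a front vowel. /s/ is underlying.
The underlying form of 'eye' is therefore /bis/.

/bis/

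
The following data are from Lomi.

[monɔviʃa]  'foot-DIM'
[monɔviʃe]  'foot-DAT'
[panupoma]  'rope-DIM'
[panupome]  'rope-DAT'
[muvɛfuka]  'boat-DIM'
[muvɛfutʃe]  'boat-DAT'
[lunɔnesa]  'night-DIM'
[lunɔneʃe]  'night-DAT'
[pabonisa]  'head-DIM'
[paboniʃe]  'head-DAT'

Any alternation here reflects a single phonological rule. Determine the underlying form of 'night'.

The stem for 'night' ends in [s] in [lunɔnesa] but [ʃ] in [lunɔneʃe].
Compare 'foot', with invariant [ʃ] in [monɔviʃa] and [monɔviʃe]: an analysis with underlying /ʃ/ and a rule producing [s] before the DIM suffix would wrongly predict alternation here too.
The underlying segment must be /s/; /k/ and /s/ become palato-alveolar [tʃ] and [ʃ] before a front vowel, yielding [ʃ] there.

/lunɔnes/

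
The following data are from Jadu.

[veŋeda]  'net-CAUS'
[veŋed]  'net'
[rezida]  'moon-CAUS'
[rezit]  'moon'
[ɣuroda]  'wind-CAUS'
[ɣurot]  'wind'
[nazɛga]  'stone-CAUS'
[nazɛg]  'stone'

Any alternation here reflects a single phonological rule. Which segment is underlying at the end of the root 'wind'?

/t/

In [ɣuroda] and [ɣurot] the final segment of 'wind' alternates: [d] ~ [t].
But 'net' keeps [d] in both environments ([veŋeda], [veŋed]), so there is no rule changing /d/ to [t] in isolation.
The alternation reflects intervocalic voicing: voiceless stops become voiced between vowels. /t/ is underlying.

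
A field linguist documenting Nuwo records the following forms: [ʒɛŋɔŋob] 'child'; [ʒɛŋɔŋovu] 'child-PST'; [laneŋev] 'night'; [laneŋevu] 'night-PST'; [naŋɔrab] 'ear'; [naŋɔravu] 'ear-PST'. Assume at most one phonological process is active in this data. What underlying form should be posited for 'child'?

The root 'child' surfaces as [ʒɛŋɔŋob] and [ʒɛŋɔŋovu], with a stem-final [b] ~ [v] alternation.
The stem 'night' ([laneŋev], [laneŋevu]) shows [v] unchanged in both environments, so [v] cannot be basic with [b] derived in isolation.
The alternation reflects intervocalic spirantization: voiced stops become fricatives between vowels. /b/ is underlying.

/ʒɛŋɔŋob/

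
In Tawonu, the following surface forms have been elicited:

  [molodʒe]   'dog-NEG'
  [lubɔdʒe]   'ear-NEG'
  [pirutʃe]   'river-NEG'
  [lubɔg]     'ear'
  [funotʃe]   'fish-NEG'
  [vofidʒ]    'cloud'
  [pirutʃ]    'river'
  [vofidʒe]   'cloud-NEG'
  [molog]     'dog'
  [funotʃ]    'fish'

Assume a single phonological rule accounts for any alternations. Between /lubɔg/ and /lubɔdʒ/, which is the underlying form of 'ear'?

In [lubɔdʒe] and [lubɔg] the final segment of 'ear' alternates: [dʒ] ~ [g].
But 'cloud' keeps [dʒ] in both environments ([vofidʒe], [vofidʒ]), so there is no rule changing /dʒ/ to [g] in isolation.
The alternation reflects palatalization before a front vowel: /g/ becomes palato-alveolar [dʒ] before a front vowel. /g/ is underlying.

/lubɔg/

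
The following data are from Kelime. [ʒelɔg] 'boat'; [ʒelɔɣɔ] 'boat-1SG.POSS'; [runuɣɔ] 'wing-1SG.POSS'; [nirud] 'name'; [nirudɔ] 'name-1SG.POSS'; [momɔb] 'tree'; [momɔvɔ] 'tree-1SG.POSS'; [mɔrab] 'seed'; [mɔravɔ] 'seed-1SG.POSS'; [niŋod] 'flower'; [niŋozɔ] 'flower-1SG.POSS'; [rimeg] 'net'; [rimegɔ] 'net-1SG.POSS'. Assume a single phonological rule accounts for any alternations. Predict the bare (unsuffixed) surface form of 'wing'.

[runug]

The root 'boat' surfaces as [ʒelɔg] and [ʒelɔɣɔ], with a stem-final [g] ~ [ɣ] alternation.
But 'net' keeps [g] in both environments ([rimeg], [rimegɔ]), so there is no rule changing /g/ to [ɣ] before the 1SG.POSS suffix.
Therefore /ɣ/ is basic and [g] is derived by word-final hardening (voiced fricatives become stops word-finally).
From [runuɣɔ] the stem 'wing' is /runuɣ/; word-finally this yields [runug].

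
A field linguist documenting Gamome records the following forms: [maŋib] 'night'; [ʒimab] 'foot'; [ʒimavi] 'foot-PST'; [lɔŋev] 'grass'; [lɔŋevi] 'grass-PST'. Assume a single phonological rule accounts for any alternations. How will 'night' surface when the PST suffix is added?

[maŋivi]

The root 'foot' surfaces as [ʒimab] and [ʒimavi], with a stem-final [b] ~ [v] alternation.
If /v/ were underlying and a rule turned it into [b] in isolation, 'grass' would also alternate; but it has [v] in both [lɔŋev] and [lɔŋevi].
The alternation reflects intervocalic spirantization: voiced stops become fricatives between vowels. /b/ is underlying.
From [maŋib] the stem 'night' is /maŋib/; between vowels this yields [maŋivi].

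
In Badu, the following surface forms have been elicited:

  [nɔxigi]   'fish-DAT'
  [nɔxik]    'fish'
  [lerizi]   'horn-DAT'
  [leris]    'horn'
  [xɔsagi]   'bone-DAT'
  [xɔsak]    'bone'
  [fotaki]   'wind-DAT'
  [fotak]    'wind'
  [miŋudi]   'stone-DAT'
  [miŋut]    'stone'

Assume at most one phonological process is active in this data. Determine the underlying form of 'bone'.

In [xɔsagi] and [xɔsak] the final segment of 'bone' alternates: [g] ~ [k].
Compare 'wind', with invariant [k] in [fotaki] and [fotak]: an analysis with underlying /k/ and a rule producing [g] before the DAT suffix would wrongly predict alternation here too.
The underlying segment must be /g/; voiced obstruents become voiceless word-finally, yielding [k] there.
The underlying form of 'bone' is therefore /xɔsag/.

/xɔsag/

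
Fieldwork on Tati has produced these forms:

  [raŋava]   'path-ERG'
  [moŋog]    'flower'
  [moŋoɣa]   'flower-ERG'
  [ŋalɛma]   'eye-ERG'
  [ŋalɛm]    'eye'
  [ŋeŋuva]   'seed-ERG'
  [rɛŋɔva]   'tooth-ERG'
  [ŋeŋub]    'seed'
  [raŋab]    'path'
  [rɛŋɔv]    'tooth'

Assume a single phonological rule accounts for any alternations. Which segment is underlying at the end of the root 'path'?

In [raŋab] and [raŋava] the final segment of 'path' alternates: [b] ~ [v].
The stem 'tooth' ([rɛŋɔv], [rɛŋɔva]) shows [v] unchanged in both environments, so [v] cannot be basic with [b] derived in isolation.
The alternation reflects intervocalic spirantization: voiced stops become fricatives between vowels. /b/ is underlying.

/b/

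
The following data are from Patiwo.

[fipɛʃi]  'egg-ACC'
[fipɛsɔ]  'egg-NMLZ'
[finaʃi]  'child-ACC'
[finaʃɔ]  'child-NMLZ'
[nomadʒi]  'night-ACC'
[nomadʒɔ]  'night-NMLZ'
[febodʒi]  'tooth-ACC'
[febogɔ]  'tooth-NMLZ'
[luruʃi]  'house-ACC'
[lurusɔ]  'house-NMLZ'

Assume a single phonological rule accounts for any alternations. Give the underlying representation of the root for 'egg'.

/fipɛs/

The stem for 'egg' ends in [ʃ] in [fipɛʃi] but [s] in [fipɛsɔ].
If /ʃ/ were underlying and a rule turned it into [s] before the NMLZ suffix, 'child' would also alternate; but it has [ʃ] in both [finaʃi] and [finaʃɔ].
The alternation reflects palatalization before a front vowel: /g/ and /s/ become palato-alveolar [dʒ] and [ʃ] before a front vowel. /s/ is underlying.
So 'egg' = /fipɛs/.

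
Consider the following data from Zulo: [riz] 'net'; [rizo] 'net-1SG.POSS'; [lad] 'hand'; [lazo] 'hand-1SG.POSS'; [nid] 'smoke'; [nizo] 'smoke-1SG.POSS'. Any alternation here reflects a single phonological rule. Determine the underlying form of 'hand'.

/lad/

The root 'hand' surfaces as [lad] and [lazo], with a stem-final [d] ~ [z] alternation.
Compare 'net', with invariant [z] in [riz] and [rizo]: an analysis with underlying /z/ and a rule producing [d] in isolation would wrongly predict alternation here too.
Therefore /d/ is basic and [z] is derived by intervocalic spirantization (voiced stops become fricatives between vowels).
The underlying form of 'hand' is therefore /lad/.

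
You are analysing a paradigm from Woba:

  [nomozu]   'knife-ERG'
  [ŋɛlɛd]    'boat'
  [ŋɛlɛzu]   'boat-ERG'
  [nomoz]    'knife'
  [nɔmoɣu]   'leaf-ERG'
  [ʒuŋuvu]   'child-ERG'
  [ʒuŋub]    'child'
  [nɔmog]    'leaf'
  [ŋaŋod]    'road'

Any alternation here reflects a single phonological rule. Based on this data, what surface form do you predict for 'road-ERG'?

[ŋaŋozu]

The stem for 'boat' ends in [z] in [ŋɛlɛzu] but [d] in [ŋɛlɛd].
But 'knife' keeps [z] in both environments ([nomozu], [nomoz]), so there is no rule changing /z/ to [d] in isolation.
The underlying segment must be /d/; voiced stops become fricatives between vowels, yielding [z] there.
From [ŋaŋod] the stem 'road' is /ŋaŋod/; between vowels this yields [ŋaŋozu].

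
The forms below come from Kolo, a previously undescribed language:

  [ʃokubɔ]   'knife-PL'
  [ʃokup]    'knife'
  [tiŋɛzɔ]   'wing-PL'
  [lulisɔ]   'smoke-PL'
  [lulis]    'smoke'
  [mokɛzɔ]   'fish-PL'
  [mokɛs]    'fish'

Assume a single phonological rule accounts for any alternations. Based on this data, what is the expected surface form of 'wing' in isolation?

'fish' shows [z] ~ [s] at the end of the stem ([mokɛzɔ] vs [mokɛs]).
The stem 'smoke' ([lulisɔ], [lulis]) shows [s] unchanged in both environments, so [s] cannot be basic with [z] derived before the PL suffix.
So /z/ is underlying, and a rule of word-final obstruent devoicing — voiced obstruents become voiceless word-finally — gives [s].
The one attested form of 'wing', [tiŋɛzɔ], shows underlying /tiŋɛz/. Applying the same rule word-finally gives [tiŋɛs].

[tiŋɛs]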